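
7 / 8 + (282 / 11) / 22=1975 / 968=2.04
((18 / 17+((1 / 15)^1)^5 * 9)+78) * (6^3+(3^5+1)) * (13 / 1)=135626420332 / 286875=472771.84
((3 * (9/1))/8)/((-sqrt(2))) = -27 * sqrt(2)/16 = -2.39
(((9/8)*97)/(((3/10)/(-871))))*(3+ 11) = -8871135/2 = -4435567.50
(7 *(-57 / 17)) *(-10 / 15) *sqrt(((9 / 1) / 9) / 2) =133 *sqrt(2) / 17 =11.06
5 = 5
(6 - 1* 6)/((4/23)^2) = 0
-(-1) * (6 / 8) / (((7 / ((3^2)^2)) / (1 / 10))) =243 / 280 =0.87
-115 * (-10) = 1150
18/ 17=1.06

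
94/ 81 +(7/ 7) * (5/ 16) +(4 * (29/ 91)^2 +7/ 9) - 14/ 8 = 9734113/ 10732176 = 0.91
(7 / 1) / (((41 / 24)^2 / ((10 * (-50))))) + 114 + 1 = -1822685 / 1681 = -1084.29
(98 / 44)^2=2401 / 484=4.96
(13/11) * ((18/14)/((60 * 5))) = 39/7700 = 0.01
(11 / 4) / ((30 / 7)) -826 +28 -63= -103243 / 120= -860.36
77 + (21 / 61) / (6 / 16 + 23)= 878507 / 11407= 77.01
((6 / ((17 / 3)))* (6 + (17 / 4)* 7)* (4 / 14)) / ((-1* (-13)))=99 / 119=0.83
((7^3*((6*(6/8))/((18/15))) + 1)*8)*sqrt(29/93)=10298*sqrt(2697)/93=5750.56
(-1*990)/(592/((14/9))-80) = -3465/1052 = -3.29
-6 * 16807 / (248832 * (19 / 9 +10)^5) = -12252303 / 7877754649088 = -0.00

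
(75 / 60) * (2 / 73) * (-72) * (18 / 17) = -3240 / 1241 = -2.61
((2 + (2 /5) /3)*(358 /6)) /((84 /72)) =11456 /105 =109.10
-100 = -100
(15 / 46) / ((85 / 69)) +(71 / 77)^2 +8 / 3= 2286953 / 604758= 3.78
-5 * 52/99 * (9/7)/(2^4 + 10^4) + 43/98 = 591741/1349656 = 0.44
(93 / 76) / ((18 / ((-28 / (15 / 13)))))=-2821 / 1710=-1.65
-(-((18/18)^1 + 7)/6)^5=1024/243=4.21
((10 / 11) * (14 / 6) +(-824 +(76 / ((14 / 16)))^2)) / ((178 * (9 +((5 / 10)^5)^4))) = 4.20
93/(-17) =-93/17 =-5.47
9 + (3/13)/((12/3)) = 471/52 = 9.06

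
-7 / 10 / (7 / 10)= -1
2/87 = 0.02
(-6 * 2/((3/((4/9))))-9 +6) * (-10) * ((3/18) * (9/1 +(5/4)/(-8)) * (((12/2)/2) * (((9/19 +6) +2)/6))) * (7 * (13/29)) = 891440095/952128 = 936.26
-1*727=-727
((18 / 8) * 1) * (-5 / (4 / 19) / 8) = -855 / 128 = -6.68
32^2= 1024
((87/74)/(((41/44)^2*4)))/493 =726/1057349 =0.00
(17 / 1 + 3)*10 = 200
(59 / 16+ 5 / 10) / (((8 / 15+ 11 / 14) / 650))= 2286375 / 1108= 2063.52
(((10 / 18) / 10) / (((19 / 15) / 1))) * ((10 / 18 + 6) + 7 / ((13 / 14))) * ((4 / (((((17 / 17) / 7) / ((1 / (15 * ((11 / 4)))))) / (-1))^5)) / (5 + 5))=-28379896832 / 815606049740625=-0.00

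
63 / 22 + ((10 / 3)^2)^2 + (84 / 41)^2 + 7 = 411940729 / 2995542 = 137.52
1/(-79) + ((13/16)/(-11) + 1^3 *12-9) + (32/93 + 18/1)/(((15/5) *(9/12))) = 128786929/11637648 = 11.07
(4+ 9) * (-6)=-78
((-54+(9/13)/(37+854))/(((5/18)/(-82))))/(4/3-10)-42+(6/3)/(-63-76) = -2430663218/1292005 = -1881.31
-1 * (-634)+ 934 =1568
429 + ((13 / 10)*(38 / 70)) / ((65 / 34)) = 375698 / 875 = 429.37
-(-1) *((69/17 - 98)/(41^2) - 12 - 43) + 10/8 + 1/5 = -30637907/571540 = -53.61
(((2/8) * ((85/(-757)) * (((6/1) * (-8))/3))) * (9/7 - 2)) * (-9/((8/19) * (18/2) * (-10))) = -1615/21196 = -0.08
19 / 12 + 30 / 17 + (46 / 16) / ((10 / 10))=2539 / 408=6.22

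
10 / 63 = 0.16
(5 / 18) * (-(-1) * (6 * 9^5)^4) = 4376759565260494368360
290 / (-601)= -290 / 601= -0.48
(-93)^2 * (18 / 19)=155682 / 19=8193.79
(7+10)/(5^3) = 0.14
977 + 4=981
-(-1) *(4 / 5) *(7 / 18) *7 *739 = 72422 / 45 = 1609.38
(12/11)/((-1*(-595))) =12/6545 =0.00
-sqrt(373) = -19.31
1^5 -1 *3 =-2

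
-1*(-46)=46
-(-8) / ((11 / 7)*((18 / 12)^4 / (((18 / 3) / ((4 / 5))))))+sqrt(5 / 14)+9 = sqrt(70) / 14+4913 / 297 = 17.14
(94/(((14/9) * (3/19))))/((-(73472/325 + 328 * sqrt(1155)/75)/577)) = -6028553700/3503983 + 6530933175 * sqrt(1155)/196223048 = -589.35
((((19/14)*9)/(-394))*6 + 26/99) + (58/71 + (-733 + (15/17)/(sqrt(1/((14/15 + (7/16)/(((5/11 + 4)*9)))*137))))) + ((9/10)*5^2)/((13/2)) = -183631469537/252017766 + sqrt(22819405)/476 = -718.61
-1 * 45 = -45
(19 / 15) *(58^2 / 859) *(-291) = -6199852 / 4295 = -1443.50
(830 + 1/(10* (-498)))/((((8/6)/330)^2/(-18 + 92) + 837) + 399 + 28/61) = 152390547004905/227017724670904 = 0.67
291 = 291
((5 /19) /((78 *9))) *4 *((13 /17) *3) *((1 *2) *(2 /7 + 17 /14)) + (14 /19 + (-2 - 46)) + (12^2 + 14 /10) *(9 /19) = 104753 /4845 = 21.62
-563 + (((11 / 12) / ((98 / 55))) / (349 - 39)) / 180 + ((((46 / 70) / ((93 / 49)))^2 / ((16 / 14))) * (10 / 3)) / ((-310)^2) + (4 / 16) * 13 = -5471302145592613 / 9774546264000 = -559.75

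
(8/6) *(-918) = -1224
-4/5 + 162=806/5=161.20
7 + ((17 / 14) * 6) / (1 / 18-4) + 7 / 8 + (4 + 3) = 51799 / 3976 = 13.03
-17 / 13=-1.31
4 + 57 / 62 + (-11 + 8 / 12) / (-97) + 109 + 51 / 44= 45719681 / 396924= 115.18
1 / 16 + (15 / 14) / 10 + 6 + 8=1587 / 112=14.17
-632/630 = -316/315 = -1.00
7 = 7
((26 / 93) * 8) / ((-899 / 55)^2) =629200 / 75162693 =0.01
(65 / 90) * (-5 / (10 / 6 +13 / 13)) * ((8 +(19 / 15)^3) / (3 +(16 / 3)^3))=-440167 / 5012400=-0.09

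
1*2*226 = 452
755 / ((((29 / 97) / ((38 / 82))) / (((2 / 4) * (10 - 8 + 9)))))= 15306115 / 2378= 6436.55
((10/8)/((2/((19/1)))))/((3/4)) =15.83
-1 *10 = -10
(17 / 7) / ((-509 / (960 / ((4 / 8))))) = -32640 / 3563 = -9.16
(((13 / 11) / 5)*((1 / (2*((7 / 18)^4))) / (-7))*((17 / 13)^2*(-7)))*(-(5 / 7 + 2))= -23.98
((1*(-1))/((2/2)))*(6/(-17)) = 0.35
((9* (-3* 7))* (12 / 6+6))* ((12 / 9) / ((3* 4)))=-168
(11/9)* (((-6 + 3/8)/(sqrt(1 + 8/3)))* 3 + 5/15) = 11/27- 15* sqrt(33)/8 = -10.36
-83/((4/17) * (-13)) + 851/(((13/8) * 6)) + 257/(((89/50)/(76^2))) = 890781397/1068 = 834064.98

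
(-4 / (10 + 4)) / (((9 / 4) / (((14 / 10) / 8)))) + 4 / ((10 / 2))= 7 / 9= 0.78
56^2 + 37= 3173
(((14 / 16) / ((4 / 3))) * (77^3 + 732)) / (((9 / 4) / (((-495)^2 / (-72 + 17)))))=-594158709.38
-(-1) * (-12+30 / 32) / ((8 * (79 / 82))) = -7257 / 5056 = -1.44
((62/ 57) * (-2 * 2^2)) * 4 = -1984/ 57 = -34.81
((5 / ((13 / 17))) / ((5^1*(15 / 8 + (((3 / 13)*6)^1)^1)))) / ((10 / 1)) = 68 / 1695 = 0.04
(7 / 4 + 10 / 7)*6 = 267 / 14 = 19.07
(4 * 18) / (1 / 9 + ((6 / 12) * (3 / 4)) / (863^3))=3331941594048 / 5141885203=648.00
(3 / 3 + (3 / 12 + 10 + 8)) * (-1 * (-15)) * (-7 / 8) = -8085 / 32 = -252.66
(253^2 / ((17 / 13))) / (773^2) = 832117 / 10157993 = 0.08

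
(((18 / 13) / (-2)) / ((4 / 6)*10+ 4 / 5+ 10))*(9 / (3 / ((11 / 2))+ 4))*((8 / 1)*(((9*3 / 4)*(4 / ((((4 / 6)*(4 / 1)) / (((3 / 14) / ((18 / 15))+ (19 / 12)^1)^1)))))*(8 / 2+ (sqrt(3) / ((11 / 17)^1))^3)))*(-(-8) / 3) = -692.32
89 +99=188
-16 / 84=-4 / 21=-0.19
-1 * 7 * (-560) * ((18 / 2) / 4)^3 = 178605 / 4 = 44651.25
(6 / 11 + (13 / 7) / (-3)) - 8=-1865 / 231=-8.07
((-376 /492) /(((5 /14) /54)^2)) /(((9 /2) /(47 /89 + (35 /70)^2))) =-275586192 /91225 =-3020.95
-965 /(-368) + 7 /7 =1333 /368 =3.62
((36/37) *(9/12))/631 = 27/23347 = 0.00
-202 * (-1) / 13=202 / 13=15.54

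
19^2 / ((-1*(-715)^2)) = -361 / 511225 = -0.00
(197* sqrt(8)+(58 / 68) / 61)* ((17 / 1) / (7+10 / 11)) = 11 / 366+73678* sqrt(2) / 87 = 1197.69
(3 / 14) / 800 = 0.00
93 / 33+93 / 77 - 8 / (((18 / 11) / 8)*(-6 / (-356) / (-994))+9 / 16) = -107439454 / 10537065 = -10.20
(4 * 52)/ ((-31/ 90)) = -18720/ 31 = -603.87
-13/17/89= -13/1513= -0.01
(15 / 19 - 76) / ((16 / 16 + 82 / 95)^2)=-678775 / 31329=-21.67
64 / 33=1.94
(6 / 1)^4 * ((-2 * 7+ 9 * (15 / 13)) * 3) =-182736 / 13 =-14056.62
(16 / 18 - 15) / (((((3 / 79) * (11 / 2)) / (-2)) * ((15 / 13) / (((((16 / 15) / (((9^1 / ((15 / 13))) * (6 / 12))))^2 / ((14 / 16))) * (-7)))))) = -70.08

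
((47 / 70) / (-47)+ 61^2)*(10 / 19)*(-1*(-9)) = 2344221 / 133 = 17625.72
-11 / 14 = -0.79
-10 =-10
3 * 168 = 504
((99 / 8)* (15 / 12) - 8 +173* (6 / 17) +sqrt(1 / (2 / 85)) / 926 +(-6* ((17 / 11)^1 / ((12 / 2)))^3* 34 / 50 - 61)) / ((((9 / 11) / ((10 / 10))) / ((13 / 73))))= 143* sqrt(170) / 1216764 +15794886497 / 9730432800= 1.62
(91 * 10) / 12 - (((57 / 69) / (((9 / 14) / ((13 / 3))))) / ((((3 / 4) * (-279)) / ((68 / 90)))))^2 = 82974944501413237 / 1094180925402450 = 75.83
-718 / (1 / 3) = -2154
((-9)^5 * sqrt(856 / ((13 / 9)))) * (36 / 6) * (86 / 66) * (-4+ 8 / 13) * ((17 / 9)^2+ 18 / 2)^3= 725824748416 * sqrt(2782) / 507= 75509635827.74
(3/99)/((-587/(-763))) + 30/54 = 34574/58113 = 0.59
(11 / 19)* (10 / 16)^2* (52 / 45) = 715 / 2736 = 0.26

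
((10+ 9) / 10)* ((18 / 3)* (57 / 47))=3249 / 235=13.83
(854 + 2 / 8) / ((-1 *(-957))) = 1139 / 1276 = 0.89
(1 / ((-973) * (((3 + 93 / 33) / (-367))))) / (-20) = -4037 / 1245440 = -0.00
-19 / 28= -0.68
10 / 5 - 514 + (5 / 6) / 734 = -2254843 / 4404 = -512.00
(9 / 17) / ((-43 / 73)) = -657 / 731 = -0.90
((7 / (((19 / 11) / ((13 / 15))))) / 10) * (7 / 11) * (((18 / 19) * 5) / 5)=1911 / 9025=0.21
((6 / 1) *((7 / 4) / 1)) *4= 42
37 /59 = 0.63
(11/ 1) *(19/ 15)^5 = 27237089/ 759375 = 35.87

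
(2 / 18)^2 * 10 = 10 / 81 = 0.12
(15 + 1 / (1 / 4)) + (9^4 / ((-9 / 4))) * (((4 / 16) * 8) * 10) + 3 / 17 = -991114 / 17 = -58300.82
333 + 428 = 761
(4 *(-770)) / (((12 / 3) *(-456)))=385 / 228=1.69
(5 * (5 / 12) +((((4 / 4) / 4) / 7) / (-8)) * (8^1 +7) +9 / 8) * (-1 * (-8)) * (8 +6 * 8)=4222 / 3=1407.33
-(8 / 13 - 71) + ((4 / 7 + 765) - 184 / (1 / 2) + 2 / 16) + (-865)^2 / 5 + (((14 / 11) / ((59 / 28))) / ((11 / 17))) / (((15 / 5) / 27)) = 780210166425 / 5197192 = 150121.48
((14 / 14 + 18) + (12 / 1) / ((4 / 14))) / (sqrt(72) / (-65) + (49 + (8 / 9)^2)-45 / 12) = 2497379040*sqrt(2) / 940126297753 + 1245612759300 / 940126297753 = 1.33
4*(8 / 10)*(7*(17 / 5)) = 1904 / 25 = 76.16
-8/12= -2/3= -0.67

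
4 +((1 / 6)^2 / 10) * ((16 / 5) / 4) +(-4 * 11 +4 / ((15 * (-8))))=-9007 / 225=-40.03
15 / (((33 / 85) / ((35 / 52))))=14875 / 572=26.01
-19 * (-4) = 76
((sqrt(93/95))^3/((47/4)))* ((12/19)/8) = 0.01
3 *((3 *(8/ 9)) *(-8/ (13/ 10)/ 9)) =-640/ 117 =-5.47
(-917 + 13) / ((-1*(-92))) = -226 / 23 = -9.83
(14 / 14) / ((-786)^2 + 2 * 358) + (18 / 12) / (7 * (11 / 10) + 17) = 9277927 / 152772464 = 0.06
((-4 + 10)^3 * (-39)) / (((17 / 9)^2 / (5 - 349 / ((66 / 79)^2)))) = 40871059866 / 34969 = 1168779.77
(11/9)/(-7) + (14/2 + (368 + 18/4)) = 47795/126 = 379.33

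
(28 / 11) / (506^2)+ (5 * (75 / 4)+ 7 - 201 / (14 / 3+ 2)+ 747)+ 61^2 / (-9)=12805448828 / 31684455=404.16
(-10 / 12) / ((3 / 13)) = -65 / 18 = -3.61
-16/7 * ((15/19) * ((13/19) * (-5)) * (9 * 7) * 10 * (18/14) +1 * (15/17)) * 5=1073626800/42959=24991.89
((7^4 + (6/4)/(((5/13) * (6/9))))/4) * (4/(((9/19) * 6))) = 846.85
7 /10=0.70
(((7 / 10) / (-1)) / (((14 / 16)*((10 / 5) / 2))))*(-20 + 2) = 72 / 5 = 14.40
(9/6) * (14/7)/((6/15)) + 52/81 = 1319/162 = 8.14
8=8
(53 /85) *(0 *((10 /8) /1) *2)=0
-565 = -565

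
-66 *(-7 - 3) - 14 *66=-264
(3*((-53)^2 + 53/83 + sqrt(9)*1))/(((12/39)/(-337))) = -3068220207/332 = -9241627.13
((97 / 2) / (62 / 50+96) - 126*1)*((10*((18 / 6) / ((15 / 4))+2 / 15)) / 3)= -8542618 / 21879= -390.45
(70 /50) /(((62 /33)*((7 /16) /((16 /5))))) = 4224 /775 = 5.45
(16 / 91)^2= 256 / 8281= 0.03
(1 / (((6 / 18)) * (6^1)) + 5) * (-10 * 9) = -495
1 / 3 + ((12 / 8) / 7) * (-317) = -2839 / 42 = -67.60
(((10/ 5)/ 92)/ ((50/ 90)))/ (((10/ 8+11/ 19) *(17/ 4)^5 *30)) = 58368/ 113482070725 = 0.00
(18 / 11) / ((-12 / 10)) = -15 / 11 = -1.36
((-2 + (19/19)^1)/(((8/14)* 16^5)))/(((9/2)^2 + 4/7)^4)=-16807/1892753937547264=-0.00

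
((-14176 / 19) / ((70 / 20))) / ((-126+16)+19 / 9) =255168 / 129143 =1.98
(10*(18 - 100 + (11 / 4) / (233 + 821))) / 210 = -345701 / 88536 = -3.90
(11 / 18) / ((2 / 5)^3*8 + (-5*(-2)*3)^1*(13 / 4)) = 1375 / 220527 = 0.01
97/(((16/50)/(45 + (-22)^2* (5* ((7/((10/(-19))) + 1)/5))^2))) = 88839099/4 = 22209774.75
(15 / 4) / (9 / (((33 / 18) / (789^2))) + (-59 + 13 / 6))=495 / 403386106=0.00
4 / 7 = 0.57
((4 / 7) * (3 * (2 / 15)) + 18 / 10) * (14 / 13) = 142 / 65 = 2.18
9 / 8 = 1.12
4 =4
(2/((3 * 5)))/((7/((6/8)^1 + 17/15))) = 113/3150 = 0.04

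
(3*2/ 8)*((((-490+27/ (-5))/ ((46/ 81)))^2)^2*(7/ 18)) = 168896074624.10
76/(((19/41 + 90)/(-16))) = -49856/3709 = -13.44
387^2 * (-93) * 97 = -1351066149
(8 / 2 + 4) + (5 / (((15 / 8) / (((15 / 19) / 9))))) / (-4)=1358 / 171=7.94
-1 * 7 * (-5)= 35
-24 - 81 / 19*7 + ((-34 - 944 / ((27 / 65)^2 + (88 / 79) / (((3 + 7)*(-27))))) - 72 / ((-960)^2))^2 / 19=12001567964352861045099463329 / 7171161032761507840000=1673587.85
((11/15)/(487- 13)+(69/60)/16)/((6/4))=3341/68256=0.05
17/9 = 1.89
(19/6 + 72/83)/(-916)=-2009/456168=-0.00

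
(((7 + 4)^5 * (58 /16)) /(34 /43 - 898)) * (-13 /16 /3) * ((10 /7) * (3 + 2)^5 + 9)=81751910290193 /103703040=788327.04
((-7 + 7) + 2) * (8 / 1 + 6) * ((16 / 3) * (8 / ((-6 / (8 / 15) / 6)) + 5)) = 4928 / 45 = 109.51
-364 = -364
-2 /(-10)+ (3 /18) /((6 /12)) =8 /15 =0.53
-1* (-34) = 34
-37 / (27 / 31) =-1147 / 27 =-42.48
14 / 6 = 7 / 3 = 2.33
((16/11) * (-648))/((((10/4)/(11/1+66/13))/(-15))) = 1181952/13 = 90919.38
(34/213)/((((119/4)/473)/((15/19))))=18920/9443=2.00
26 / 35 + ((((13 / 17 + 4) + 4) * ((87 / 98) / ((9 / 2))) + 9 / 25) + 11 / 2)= 8.33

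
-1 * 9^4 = -6561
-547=-547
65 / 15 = 13 / 3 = 4.33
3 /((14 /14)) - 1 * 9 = -6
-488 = -488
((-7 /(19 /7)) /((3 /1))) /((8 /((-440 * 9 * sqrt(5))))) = 8085 * sqrt(5) /19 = 951.51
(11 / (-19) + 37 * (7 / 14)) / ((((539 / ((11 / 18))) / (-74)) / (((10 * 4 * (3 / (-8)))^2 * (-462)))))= 20787525 / 133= 156297.18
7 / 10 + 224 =2247 / 10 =224.70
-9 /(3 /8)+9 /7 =-159 /7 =-22.71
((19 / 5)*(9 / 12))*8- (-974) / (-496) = 25837 / 1240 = 20.84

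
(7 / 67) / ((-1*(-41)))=0.00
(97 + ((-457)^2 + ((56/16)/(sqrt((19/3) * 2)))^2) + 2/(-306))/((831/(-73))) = -354726747595/19325736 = -18355.15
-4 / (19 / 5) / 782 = -10 / 7429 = -0.00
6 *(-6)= -36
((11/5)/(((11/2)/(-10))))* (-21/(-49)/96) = -1/56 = -0.02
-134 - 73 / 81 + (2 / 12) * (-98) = -12250 / 81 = -151.23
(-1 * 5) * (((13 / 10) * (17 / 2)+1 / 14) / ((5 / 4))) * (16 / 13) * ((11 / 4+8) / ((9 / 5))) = -29756 / 91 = -326.99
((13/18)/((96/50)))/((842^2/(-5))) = -0.00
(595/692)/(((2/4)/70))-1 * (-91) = 36568/173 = 211.38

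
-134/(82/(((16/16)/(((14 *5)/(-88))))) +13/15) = 660/317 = 2.08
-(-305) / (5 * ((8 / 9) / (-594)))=-163053 / 4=-40763.25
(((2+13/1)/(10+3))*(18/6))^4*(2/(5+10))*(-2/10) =-109350/28561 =-3.83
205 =205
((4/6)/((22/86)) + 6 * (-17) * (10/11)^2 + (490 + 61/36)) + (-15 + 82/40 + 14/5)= 4354399/10890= 399.85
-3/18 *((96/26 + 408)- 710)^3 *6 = 58320792152/2197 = 26545649.59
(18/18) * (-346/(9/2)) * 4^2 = -11072/9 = -1230.22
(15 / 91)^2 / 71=225 / 587951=0.00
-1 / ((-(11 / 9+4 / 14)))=63 / 95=0.66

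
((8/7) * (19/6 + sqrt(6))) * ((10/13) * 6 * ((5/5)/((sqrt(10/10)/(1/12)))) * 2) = 80 * sqrt(6)/91 + 760/273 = 4.94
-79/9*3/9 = -79/27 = -2.93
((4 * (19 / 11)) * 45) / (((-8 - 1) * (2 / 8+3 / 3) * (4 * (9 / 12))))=-304 / 33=-9.21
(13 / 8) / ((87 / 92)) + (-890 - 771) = -288715 / 174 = -1659.28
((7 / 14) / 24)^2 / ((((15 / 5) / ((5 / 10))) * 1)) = 1 / 13824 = 0.00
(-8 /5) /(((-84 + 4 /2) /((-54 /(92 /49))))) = -2646 /4715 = -0.56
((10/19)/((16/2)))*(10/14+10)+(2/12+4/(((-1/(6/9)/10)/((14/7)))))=-83729/1596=-52.46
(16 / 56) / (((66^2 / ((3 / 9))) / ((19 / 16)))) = 19 / 731808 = 0.00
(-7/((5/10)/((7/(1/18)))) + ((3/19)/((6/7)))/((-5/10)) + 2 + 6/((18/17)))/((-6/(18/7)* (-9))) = -100132/1197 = -83.65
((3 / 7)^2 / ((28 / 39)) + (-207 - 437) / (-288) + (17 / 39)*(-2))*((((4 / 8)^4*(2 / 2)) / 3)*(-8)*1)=-520145 / 1926288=-0.27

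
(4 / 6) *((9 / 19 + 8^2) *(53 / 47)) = 129850 / 2679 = 48.47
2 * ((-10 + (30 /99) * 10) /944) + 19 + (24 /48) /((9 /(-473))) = -170383 /23364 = -7.29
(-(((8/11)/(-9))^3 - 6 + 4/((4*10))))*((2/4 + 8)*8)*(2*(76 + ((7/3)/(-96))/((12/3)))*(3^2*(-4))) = -17041456069933/7762392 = -2195387.20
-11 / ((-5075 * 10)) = 11 / 50750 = 0.00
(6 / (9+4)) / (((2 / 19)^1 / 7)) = 399 / 13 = 30.69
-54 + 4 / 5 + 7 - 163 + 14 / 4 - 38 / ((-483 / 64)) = -969211 / 4830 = -200.66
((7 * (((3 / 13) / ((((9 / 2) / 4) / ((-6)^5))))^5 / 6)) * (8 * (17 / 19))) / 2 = -304144959400833026359296 / 7054567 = -43113200200782418.87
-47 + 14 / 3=-127 / 3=-42.33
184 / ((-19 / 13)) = -2392 / 19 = -125.89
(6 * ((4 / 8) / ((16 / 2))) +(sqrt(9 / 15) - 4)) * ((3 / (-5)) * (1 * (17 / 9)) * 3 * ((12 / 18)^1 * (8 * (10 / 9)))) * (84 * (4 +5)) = 55216 - 15232 * sqrt(15) / 5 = 43417.34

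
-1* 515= -515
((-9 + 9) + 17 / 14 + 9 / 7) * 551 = 2755 / 2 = 1377.50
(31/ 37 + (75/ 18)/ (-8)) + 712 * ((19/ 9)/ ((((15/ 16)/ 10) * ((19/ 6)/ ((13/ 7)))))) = 350703151/ 37296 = 9403.24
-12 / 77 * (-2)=24 / 77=0.31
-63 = -63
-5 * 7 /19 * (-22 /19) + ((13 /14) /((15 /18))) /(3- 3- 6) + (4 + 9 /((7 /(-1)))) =4.66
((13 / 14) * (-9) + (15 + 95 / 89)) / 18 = 9607 / 22428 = 0.43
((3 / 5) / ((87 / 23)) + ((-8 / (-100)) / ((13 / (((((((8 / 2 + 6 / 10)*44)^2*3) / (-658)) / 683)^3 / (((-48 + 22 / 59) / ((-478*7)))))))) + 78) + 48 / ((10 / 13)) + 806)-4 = 316106750410081963632385230207 / 335374064318117388306640625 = 942.55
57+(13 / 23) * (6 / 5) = 6633 / 115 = 57.68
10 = 10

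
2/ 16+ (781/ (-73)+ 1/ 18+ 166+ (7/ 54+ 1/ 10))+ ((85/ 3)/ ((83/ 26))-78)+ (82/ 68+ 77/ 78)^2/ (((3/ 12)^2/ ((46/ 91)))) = 3649606495783747/ 29083766395320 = 125.49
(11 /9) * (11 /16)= 0.84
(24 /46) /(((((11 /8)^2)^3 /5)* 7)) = 15728640 /285221321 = 0.06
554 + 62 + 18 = 634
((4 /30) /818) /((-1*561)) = -1 /3441735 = -0.00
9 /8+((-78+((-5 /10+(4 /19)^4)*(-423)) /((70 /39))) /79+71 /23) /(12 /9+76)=9008999625117 /7691044987360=1.17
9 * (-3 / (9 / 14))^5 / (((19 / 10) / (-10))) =53782400 / 513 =104838.99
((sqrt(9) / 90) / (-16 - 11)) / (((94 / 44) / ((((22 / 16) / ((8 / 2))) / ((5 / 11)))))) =-1331 / 3045600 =-0.00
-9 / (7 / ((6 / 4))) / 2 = -0.96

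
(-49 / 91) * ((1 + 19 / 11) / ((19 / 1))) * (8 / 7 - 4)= 600 / 2717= 0.22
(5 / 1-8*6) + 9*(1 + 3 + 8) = 65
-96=-96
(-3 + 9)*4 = 24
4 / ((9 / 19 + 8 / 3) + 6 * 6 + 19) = 114 / 1657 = 0.07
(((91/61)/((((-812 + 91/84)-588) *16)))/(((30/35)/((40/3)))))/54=-0.00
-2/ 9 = -0.22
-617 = -617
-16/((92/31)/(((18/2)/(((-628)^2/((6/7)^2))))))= -2511/27779423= -0.00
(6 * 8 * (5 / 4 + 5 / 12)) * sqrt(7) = 211.66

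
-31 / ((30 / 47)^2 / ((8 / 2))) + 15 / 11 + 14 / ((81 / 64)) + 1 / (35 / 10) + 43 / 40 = -362450821 / 1247400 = -290.57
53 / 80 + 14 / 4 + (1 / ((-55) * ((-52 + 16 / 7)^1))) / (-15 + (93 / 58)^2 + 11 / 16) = 347234417 / 83420304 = 4.16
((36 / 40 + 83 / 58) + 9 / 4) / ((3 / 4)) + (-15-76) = -36928 / 435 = -84.89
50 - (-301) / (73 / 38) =15088 / 73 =206.68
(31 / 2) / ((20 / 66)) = 1023 / 20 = 51.15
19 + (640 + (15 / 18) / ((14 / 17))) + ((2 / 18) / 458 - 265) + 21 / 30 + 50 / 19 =2183823877 / 5482260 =398.34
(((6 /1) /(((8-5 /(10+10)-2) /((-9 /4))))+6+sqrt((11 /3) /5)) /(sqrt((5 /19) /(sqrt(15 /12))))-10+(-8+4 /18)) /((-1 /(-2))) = -320 /9+sqrt(38)* 5^(3 /4)* (23* sqrt(165)+1260) /1725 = -16.97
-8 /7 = -1.14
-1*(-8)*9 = 72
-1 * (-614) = 614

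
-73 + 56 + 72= 55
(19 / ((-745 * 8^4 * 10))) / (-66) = 19 / 2014003200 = 0.00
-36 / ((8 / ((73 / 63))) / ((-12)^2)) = -5256 / 7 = -750.86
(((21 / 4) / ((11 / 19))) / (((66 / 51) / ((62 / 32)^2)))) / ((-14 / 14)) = -6518463 / 247808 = -26.30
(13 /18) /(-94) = -13 /1692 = -0.01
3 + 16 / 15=61 / 15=4.07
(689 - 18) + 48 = 719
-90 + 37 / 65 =-89.43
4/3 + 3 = 13/3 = 4.33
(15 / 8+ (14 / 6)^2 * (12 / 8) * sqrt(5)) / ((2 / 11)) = 165 / 16+ 539 * sqrt(5) / 12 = 110.75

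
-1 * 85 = -85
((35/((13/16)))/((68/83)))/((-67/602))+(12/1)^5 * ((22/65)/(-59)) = -8298828056/4368065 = -1899.89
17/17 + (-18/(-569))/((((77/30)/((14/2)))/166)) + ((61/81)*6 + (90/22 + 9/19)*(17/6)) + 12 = 143761142/3210867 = 44.77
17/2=8.50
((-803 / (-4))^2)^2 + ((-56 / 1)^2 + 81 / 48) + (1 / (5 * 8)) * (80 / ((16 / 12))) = 1624138477.00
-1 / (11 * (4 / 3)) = -3 / 44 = -0.07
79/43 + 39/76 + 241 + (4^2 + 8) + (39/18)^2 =4000691/14706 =272.04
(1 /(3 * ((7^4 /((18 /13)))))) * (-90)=-540 /31213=-0.02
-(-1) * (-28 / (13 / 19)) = -532 / 13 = -40.92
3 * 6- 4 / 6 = 52 / 3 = 17.33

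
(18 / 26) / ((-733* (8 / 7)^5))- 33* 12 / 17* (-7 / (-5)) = -865559523339 / 26540933120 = -32.61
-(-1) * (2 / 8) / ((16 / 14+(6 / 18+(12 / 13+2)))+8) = 273 / 13540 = 0.02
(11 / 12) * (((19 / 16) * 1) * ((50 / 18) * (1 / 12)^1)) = 5225 / 20736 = 0.25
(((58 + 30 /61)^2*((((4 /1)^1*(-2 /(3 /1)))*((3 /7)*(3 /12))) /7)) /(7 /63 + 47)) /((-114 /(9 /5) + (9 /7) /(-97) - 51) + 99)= 8335376064 /43155529151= 0.19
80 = 80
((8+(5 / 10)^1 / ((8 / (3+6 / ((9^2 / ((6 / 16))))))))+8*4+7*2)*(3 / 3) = 31213 / 576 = 54.19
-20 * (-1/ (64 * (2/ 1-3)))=-5/ 16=-0.31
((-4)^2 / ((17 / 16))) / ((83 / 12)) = 3072 / 1411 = 2.18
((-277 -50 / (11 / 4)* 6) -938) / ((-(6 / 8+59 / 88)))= 23304 / 25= 932.16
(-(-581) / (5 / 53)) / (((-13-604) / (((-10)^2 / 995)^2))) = -2463440 / 24433817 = -0.10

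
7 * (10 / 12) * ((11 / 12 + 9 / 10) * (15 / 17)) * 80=38150 / 51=748.04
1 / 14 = 0.07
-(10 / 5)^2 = -4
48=48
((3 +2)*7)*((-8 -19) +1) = -910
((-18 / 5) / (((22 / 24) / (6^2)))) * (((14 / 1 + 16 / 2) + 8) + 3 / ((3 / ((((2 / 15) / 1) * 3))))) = -1181952 / 275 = -4298.01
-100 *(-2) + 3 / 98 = 19603 / 98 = 200.03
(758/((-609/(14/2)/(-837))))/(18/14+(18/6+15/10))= 1260.43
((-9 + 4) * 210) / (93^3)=-350 / 268119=-0.00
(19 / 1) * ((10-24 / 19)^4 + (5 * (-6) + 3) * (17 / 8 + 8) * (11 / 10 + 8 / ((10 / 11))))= 59284.26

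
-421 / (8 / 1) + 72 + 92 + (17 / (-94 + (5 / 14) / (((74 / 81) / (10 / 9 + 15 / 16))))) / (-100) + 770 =272322346559 / 308973800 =881.38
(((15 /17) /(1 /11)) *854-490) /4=33145 /17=1949.71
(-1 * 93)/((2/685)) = -63705/2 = -31852.50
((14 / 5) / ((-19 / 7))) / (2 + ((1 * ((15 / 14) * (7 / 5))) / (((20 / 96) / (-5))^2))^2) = -49 / 35458655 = -0.00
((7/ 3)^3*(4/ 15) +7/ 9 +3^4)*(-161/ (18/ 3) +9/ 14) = -3794120/ 1701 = -2230.52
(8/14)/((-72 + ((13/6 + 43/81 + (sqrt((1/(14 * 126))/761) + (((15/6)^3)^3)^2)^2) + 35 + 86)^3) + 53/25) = 271166791650794682138655508875465118144019868608564576447703151890610754680298183289579542850582597270556444731288811513074345092528907316898457190400/4506044620918690133944981013421832297679534489606699884266947651471496881049636685254790873198858973616964838570334107319262750070026160949423265993354219600616502164566480261241328577411163809 - 3498111513124020833119748145719387795403722774925532736999724885688968580992778358921684577477830442561472211095388160000000000000000000000 * sqrt(761)/4506044620918690133944981013421832297679534489606699884266947651471496881049636685254790873198858973616964838570334107319262750070026160949423265993354219600616502164566480261241328577411163809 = 0.00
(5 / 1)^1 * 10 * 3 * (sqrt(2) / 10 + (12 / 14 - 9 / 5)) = -120.22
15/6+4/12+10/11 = 247/66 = 3.74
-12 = -12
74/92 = 0.80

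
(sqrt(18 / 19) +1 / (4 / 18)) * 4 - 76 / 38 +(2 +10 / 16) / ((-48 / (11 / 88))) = 12 * sqrt(38) / 19 +16377 / 1024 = 19.89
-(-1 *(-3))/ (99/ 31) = -31/ 33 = -0.94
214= 214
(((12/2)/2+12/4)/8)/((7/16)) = 12/7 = 1.71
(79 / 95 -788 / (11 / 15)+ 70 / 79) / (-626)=88567299 / 51679430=1.71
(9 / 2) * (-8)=-36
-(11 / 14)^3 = -1331 / 2744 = -0.49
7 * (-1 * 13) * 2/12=-15.17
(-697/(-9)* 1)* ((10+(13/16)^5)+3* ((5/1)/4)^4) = 12920325941/9437184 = 1369.09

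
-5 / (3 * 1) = -5 / 3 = -1.67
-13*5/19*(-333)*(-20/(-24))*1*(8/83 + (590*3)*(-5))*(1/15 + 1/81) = -663829.03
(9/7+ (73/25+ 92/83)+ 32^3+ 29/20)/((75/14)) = 1904213797/311250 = 6117.96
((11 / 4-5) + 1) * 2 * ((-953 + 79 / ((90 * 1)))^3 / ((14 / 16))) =629224512594371 / 255150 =2466096463.23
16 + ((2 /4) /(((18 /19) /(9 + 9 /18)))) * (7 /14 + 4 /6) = 9439 /432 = 21.85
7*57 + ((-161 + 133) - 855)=-484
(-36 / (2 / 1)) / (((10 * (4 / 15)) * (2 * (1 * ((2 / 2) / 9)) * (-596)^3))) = 243 / 1693669888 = 0.00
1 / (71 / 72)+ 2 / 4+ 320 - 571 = -35427 / 142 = -249.49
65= 65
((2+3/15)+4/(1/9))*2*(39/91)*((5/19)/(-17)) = -1146/2261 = -0.51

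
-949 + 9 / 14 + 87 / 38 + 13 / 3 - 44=-393308 / 399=-985.73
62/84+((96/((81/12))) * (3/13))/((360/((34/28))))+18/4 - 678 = -8264744/12285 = -672.75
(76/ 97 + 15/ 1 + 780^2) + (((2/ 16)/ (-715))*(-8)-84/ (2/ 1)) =608373.78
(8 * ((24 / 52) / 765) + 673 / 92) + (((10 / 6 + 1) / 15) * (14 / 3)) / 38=382890449 / 52151580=7.34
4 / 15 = 0.27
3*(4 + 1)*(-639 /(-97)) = 9585 /97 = 98.81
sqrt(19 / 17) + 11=sqrt(323) / 17 + 11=12.06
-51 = -51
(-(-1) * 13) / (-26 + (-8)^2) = 13 / 38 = 0.34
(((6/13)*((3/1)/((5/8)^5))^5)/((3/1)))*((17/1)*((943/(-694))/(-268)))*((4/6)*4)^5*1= 4961354192445982796726965108736/90073645114898681640625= 55081085.99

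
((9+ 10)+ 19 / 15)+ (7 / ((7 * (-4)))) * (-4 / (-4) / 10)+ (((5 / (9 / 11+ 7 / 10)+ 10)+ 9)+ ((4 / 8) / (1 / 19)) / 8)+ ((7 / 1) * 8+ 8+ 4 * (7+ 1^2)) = 5600081 / 40080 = 139.72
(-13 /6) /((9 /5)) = -1.20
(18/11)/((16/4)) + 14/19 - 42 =-17077/418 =-40.85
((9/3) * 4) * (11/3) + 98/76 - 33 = 467/38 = 12.29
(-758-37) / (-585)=1.36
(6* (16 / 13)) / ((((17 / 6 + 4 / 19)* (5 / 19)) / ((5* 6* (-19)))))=-23704704 / 4511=-5254.87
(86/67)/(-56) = -43/1876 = -0.02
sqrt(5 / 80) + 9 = 37 / 4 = 9.25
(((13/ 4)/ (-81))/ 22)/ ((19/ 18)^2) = -13/ 7942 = -0.00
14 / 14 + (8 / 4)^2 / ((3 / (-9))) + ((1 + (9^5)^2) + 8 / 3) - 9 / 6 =20920706353 / 6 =3486784392.17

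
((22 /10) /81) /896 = 11 /362880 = 0.00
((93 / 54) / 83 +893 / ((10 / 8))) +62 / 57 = 101552117 / 141930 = 715.51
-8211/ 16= -513.19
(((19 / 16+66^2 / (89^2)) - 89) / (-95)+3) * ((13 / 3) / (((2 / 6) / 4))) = 613327897 / 3009980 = 203.76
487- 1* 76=411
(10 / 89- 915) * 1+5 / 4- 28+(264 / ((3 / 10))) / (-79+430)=-117349993 / 124956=-939.13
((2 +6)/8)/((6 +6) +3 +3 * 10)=1/45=0.02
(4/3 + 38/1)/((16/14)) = 413/12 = 34.42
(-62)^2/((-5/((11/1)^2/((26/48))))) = -11162976/65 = -171738.09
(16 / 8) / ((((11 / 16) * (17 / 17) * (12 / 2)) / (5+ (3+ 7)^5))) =533360 / 11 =48487.27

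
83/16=5.19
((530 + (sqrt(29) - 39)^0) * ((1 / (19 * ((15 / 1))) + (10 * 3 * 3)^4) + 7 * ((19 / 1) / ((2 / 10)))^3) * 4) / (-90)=-2408298948868 / 1425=-1690034350.08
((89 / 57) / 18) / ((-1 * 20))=-89 / 20520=-0.00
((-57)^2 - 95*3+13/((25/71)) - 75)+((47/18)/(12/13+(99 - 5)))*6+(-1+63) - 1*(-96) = 285432071/92550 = 3084.09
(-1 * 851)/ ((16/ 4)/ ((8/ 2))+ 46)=-851/ 47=-18.11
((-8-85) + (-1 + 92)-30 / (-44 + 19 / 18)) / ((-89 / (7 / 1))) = 7042 / 68797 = 0.10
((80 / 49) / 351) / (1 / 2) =160 / 17199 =0.01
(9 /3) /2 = 3 /2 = 1.50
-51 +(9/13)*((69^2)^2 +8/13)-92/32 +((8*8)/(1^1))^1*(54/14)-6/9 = 445550402693/28392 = 15692814.97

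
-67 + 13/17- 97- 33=-3336/17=-196.24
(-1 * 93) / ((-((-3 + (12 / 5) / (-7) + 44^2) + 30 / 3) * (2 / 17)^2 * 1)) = 940695 / 271972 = 3.46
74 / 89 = 0.83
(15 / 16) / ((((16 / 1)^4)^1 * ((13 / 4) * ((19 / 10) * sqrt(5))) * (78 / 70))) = 175 * sqrt(5) / 420872192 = 0.00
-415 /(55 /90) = -7470 /11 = -679.09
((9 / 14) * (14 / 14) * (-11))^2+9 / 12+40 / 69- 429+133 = -827213 / 3381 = -244.67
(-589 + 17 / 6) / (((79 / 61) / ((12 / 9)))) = -429074 / 711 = -603.48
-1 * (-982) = 982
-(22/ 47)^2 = -484/ 2209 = -0.22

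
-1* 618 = -618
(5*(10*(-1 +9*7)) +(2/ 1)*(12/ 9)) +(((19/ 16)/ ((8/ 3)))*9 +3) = 1194115/ 384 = 3109.67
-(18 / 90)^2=-1 / 25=-0.04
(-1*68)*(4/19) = -272/19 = -14.32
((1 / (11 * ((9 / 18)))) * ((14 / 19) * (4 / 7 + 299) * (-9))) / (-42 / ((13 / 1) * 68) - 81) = 11122488 / 2495669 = 4.46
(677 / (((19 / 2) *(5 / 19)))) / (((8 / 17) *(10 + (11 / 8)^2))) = 48.40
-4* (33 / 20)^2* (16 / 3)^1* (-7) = 10164 / 25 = 406.56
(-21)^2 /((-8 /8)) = -441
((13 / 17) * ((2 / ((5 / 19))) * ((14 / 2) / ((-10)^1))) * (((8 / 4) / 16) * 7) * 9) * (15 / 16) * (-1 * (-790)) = -25815699 / 1088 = -23727.66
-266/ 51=-5.22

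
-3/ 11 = -0.27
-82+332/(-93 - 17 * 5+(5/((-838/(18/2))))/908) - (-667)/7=10827668105/948086699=11.42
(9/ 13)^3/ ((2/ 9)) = 6561/ 4394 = 1.49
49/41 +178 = 7347/41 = 179.20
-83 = -83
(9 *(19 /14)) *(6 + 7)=2223 /14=158.79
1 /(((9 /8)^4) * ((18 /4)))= 8192 /59049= 0.14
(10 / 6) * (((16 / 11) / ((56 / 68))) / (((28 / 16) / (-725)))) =-1972000 / 1617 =-1219.54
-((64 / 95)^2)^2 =-16777216 / 81450625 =-0.21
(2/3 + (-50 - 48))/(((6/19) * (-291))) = 2774/2619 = 1.06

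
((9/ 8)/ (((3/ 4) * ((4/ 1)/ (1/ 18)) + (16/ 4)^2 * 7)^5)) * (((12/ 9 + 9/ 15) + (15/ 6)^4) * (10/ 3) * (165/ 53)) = 1623435/ 427559227553792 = 0.00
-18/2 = -9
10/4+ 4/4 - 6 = -2.50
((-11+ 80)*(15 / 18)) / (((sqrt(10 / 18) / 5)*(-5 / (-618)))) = 21321*sqrt(5) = 47675.21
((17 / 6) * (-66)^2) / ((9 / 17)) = 69938 / 3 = 23312.67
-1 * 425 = -425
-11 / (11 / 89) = -89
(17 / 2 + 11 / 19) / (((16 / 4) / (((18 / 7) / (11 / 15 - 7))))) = -46575 / 50008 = -0.93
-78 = -78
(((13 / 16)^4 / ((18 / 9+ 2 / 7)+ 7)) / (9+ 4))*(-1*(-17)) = 20111 / 327680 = 0.06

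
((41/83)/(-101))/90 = -41/754470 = -0.00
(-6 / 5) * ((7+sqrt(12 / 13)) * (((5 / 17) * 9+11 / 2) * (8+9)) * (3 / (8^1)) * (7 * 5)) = -17365.42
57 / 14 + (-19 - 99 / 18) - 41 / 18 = -2861 / 126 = -22.71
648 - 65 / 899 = 582487 / 899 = 647.93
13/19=0.68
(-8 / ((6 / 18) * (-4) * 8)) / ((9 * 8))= 1 / 96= 0.01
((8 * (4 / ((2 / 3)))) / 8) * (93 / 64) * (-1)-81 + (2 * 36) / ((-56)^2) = -140643 / 1568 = -89.70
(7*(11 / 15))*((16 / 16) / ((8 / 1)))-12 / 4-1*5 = -883 / 120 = -7.36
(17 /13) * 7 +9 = 236 /13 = 18.15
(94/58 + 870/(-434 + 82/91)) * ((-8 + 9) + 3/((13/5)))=-3104962/3714581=-0.84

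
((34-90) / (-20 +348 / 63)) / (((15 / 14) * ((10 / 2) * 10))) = 343 / 4750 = 0.07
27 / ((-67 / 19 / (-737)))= 5643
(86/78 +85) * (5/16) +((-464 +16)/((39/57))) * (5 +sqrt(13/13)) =-93641/24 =-3901.71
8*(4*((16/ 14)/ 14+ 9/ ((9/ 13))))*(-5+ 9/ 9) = -82048/ 49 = -1674.45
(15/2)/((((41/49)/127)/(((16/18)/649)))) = 1.56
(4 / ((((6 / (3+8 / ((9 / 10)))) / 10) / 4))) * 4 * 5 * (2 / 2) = 171200 / 27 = 6340.74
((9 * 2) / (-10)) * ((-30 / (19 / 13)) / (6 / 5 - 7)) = -3510 / 551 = -6.37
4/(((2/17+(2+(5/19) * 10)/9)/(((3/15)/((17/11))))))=3762/4595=0.82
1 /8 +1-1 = 1 /8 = 0.12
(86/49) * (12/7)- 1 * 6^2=-11316/343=-32.99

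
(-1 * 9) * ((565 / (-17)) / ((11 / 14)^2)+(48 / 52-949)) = 241129305 / 26741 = 9017.21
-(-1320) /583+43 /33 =6239 /1749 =3.57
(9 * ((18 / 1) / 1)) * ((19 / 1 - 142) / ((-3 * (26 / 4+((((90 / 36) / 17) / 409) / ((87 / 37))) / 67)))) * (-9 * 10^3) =-2422744773786000 / 263438833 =-9196612.16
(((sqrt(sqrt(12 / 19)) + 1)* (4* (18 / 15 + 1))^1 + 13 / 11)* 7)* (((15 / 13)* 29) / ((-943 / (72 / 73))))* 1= -24072552 / 9843977-1929312* 19^(3 / 4)* sqrt(2)* 3^(1 / 4) / 17003233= -4.37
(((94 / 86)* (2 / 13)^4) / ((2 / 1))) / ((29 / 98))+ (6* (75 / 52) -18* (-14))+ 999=89726645605 / 71231134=1259.65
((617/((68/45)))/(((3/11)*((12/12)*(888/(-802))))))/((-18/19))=258550765/181152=1427.26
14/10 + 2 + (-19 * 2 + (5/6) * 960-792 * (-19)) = 79067/5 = 15813.40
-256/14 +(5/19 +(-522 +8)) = -70759/133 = -532.02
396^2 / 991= 156816 / 991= 158.24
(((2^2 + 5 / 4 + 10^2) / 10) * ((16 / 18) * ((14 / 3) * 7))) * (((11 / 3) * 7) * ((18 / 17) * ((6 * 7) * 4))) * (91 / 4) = 8094654568 / 255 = 31743743.40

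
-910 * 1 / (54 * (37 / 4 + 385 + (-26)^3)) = 0.00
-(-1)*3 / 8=3 / 8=0.38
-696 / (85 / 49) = -401.22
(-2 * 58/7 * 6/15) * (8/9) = -1856/315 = -5.89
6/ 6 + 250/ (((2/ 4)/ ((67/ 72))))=466.28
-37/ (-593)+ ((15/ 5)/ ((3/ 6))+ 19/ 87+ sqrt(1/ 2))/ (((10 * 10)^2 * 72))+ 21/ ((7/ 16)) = sqrt(2)/ 1440000+ 1785302960813/ 37145520000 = 48.06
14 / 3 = 4.67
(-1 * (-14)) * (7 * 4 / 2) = 196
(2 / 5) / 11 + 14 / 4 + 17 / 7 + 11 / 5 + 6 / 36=9623 / 1155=8.33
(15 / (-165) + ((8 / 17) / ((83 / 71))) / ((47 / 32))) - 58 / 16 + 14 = 61616373 / 5835896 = 10.56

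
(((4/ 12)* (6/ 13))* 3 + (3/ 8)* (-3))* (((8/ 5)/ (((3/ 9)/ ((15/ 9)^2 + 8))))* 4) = -8924/ 65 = -137.29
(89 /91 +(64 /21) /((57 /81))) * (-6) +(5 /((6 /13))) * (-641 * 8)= -288320362 /5187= -55585.19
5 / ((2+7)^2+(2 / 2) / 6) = 0.06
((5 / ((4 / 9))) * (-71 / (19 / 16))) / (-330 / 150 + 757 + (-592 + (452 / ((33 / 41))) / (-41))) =-1054350 / 233719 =-4.51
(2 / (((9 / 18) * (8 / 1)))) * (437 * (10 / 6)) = 2185 / 6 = 364.17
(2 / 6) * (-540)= -180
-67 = -67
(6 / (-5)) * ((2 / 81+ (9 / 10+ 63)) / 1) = -51779 / 675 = -76.71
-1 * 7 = -7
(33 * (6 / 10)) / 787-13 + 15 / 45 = -149233 / 11805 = -12.64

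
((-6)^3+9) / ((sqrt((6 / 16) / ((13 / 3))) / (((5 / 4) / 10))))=-69 * sqrt(26) / 4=-87.96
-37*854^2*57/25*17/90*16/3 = -61980839.22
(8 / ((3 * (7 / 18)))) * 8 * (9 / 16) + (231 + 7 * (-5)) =1588 / 7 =226.86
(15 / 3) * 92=460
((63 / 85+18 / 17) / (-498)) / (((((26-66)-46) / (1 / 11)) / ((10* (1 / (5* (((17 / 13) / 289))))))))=663 / 392590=0.00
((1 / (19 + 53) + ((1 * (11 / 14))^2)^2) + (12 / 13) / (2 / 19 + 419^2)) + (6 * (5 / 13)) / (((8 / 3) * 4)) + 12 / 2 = 131113907557 / 19831616532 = 6.61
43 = 43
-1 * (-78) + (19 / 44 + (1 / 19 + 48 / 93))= 2047379 / 25916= 79.00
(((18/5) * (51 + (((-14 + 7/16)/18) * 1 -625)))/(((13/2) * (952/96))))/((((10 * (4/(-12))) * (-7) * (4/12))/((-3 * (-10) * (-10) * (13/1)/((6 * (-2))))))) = -37557/28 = -1341.32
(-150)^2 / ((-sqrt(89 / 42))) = -22500 * sqrt(3738) / 89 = -15456.54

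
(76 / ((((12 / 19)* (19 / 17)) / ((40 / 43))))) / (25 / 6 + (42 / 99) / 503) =142972720 / 5949179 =24.03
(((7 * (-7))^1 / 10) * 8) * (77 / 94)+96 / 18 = -18878 / 705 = -26.78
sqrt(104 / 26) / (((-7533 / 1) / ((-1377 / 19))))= 34 / 1767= 0.02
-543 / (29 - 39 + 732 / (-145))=78735 / 2182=36.08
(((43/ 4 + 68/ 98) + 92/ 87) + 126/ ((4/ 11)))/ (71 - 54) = 6121691/ 289884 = 21.12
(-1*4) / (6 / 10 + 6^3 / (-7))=140 / 1059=0.13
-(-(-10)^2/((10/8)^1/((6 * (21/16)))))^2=-396900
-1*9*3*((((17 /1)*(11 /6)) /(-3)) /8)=561 /16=35.06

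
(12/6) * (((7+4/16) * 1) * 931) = 13499.50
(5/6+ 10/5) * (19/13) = 323/78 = 4.14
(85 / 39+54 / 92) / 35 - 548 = -4914851 / 8970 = -547.92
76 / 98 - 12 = -11.22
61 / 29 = 2.10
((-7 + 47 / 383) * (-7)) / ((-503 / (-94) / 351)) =608343372 / 192649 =3157.78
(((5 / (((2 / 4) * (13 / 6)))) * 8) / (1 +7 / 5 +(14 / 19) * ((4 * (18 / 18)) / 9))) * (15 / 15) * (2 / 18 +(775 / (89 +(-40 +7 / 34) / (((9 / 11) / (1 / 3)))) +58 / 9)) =39312409800 / 168807067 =232.88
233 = 233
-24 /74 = -12 /37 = -0.32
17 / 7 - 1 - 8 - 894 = -6304 / 7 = -900.57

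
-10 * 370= -3700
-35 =-35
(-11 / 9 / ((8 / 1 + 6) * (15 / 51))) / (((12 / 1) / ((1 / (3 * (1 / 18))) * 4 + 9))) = -2057 / 2520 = -0.82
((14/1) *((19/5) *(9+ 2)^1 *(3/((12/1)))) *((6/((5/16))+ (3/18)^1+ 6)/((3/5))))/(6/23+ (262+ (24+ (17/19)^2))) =9244086929/429024780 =21.55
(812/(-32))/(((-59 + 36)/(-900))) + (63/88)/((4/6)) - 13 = -4067677/4048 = -1004.86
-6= -6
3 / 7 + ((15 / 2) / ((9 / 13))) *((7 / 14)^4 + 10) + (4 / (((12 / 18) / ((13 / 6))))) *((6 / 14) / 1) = 115.01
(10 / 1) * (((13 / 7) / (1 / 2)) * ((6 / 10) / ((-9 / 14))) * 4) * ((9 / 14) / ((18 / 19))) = -1976 / 21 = -94.10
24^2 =576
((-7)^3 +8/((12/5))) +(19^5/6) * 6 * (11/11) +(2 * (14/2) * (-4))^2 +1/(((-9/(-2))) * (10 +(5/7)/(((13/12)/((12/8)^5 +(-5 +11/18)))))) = 15133656122/6105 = 2478895.35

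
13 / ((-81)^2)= 13 / 6561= 0.00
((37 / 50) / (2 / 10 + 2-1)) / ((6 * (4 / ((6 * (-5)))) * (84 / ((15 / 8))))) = -185 / 10752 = -0.02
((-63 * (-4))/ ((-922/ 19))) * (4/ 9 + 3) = -8246/ 461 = -17.89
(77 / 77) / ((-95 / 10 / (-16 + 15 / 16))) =241 / 152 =1.59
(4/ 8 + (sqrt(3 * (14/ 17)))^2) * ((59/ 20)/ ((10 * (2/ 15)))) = 17877/ 2720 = 6.57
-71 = -71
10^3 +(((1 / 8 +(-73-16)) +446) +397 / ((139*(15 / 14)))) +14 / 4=22739689 / 16680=1363.29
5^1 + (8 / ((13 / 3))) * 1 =89 / 13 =6.85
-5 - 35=-40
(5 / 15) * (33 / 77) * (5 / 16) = 5 / 112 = 0.04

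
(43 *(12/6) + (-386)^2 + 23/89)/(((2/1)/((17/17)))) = 13268321/178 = 74541.13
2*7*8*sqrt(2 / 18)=112 / 3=37.33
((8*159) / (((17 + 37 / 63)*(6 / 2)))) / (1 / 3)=20034 / 277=72.32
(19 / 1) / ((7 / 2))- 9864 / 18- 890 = -10028 / 7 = -1432.57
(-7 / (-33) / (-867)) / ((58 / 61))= -427 / 1659438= -0.00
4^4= 256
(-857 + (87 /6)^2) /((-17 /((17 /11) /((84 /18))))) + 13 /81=636649 /49896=12.76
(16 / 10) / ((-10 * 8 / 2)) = -1 / 25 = -0.04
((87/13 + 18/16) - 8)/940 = -19/97760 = -0.00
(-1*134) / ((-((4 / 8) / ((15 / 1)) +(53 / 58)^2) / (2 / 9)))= 4507760 / 131451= 34.29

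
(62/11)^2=3844/121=31.77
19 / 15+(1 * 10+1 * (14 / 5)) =211 / 15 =14.07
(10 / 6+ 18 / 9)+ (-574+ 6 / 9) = -569.67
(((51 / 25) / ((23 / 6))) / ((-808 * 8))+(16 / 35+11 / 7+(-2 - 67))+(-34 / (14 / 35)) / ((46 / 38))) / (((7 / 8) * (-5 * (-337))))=-0.09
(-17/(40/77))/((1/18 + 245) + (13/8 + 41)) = -153/1345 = -0.11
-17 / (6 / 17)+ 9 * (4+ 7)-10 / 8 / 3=605 / 12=50.42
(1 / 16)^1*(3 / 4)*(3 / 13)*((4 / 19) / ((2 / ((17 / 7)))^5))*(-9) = -115008417 / 2125480448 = -0.05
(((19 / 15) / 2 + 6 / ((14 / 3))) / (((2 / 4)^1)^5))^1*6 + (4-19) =12371 / 35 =353.46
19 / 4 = 4.75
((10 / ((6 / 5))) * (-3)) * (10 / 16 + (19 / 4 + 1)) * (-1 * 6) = 3825 / 4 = 956.25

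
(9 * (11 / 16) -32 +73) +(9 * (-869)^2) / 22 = 4943627 / 16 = 308976.69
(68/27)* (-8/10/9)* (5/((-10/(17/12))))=578/3645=0.16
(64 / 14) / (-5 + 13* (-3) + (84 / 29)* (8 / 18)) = -696 / 6503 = -0.11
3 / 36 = 1 / 12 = 0.08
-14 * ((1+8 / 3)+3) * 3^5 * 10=-226800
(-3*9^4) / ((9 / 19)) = -41553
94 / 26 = 47 / 13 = 3.62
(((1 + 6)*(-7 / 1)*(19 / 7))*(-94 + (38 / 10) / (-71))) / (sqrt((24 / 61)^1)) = 4440737*sqrt(366) / 4260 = 19942.79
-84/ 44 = -21/ 11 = -1.91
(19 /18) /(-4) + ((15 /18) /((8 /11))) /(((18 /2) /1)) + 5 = 2101 /432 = 4.86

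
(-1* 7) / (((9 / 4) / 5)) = -140 / 9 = -15.56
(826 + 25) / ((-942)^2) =851 / 887364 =0.00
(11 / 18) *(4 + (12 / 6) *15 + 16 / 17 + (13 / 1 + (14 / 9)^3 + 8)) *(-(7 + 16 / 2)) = -40695985 / 74358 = -547.30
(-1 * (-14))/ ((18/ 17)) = 119/ 9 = 13.22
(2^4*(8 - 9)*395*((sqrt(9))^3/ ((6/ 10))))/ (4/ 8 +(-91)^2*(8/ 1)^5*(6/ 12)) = -63200/ 30150201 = -0.00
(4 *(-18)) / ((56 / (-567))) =729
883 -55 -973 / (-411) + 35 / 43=14689468 / 17673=831.18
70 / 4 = 17.50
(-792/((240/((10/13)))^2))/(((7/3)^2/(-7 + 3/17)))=0.01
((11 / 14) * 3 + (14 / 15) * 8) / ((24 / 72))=2063 / 70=29.47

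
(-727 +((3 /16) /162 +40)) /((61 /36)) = -593567 /1464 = -405.44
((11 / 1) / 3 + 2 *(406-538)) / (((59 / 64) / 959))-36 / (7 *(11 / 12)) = -3691044976 / 13629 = -270822.88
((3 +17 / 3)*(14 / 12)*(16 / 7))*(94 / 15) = 19552 / 135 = 144.83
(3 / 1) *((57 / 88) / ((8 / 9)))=1539 / 704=2.19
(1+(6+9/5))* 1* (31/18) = 682/45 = 15.16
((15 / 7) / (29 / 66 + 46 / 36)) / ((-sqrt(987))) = -99*sqrt(987) / 78302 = -0.04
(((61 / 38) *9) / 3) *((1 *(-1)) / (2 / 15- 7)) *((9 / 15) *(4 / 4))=1647 / 3914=0.42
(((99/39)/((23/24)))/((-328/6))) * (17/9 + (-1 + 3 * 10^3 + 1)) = -1783122/12259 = -145.45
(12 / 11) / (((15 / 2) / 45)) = 72 / 11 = 6.55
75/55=15/11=1.36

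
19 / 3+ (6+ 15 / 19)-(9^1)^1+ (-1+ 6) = 520 / 57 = 9.12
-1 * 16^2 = -256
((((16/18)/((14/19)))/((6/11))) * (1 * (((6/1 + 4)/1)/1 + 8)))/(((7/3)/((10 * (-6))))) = -50160/49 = -1023.67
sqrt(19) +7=11.36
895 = 895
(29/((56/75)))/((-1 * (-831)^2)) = -725/12890472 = -0.00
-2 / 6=-1 / 3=-0.33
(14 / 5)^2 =196 / 25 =7.84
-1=-1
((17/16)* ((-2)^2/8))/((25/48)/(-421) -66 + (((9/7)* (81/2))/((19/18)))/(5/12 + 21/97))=2104608891/47185548038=0.04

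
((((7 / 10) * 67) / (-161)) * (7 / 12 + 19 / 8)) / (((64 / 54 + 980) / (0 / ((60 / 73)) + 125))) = -1070325 / 9749056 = -0.11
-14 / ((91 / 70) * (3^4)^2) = -140 / 85293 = -0.00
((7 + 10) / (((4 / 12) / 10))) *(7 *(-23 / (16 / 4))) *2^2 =-82110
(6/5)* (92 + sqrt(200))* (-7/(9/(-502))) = 14056* sqrt(2)/3 + 646576/15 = 49731.13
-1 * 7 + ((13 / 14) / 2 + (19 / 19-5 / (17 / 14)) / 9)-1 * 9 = -68039 / 4284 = -15.88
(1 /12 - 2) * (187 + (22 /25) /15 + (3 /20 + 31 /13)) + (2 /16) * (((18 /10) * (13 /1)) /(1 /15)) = -74765837 /234000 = -319.51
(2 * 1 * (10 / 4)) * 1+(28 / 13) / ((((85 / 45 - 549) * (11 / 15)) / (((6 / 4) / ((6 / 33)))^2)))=1186685 / 256048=4.63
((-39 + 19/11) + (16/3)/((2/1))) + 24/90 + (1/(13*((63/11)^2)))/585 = -11401594147/332026695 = -34.34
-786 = -786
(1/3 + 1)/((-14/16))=-32/21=-1.52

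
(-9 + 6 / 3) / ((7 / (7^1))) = -7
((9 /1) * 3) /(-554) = -27 /554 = -0.05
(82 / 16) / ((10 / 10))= 41 / 8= 5.12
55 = 55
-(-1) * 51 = 51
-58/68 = -29/34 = -0.85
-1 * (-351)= 351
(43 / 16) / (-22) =-43 / 352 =-0.12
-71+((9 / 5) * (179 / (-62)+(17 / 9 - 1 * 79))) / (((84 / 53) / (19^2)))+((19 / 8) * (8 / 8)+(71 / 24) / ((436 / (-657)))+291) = -52843413301 / 1621920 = -32580.78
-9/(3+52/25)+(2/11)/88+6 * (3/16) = -79243/122936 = -0.64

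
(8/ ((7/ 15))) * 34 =4080/ 7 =582.86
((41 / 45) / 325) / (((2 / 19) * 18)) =779 / 526500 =0.00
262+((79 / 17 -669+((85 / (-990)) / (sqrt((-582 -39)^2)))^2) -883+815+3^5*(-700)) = -43839546239986831 / 257017385988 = -170570.35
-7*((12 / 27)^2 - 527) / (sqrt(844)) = 298697*sqrt(211) / 34182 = 126.93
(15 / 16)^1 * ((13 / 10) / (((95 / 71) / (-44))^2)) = 23788479 / 18050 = 1317.92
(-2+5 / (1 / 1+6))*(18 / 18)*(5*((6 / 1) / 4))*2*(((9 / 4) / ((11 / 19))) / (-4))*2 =23085 / 616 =37.48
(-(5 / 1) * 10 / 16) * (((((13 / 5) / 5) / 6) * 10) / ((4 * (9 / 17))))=-1105 / 864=-1.28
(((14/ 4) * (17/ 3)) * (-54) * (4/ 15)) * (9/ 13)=-197.72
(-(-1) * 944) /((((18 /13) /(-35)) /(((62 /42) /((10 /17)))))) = -1616836 /27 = -59882.81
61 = 61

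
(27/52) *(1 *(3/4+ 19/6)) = 423/208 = 2.03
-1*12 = -12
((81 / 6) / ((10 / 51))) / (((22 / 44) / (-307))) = -422739 / 10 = -42273.90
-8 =-8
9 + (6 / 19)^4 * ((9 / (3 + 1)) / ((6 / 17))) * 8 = 1238985 / 130321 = 9.51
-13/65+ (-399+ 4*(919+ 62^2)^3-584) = 2161084454024/5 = 432216890804.80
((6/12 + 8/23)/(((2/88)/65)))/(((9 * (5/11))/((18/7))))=245388/161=1524.15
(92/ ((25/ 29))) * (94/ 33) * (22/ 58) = 8648/ 75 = 115.31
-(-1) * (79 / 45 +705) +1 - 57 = 29284 / 45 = 650.76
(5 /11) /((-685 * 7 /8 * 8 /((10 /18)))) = -5 /94941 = -0.00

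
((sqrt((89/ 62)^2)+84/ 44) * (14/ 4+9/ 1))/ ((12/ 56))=195.10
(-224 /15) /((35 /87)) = -928 /25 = -37.12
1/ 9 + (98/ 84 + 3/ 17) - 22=-6287/ 306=-20.55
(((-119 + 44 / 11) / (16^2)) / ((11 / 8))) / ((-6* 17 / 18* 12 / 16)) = 0.08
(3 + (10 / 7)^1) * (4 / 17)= 124 / 119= 1.04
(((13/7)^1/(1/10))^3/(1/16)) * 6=210912000/343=614903.79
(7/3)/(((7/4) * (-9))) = -4/27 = -0.15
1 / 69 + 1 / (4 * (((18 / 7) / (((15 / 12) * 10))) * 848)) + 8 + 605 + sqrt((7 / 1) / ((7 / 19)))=sqrt(19) + 1721701817 / 2808576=617.37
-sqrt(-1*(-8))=-2*sqrt(2)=-2.83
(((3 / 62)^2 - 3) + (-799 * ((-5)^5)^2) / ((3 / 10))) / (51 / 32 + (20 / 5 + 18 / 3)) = -2243373764.86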